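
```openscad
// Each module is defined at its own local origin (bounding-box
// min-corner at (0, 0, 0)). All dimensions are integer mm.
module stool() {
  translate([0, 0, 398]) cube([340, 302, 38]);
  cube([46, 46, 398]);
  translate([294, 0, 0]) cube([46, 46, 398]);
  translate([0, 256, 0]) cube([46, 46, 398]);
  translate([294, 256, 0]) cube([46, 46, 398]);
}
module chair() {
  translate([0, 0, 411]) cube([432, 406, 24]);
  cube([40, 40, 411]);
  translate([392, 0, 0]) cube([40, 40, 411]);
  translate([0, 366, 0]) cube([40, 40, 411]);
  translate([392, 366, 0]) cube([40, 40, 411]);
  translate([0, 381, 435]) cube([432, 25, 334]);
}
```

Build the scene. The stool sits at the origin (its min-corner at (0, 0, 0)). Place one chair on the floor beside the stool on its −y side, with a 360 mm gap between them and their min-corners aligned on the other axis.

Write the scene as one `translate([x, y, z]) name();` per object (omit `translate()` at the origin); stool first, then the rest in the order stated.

stool();
translate([0, -766, 0]) chair();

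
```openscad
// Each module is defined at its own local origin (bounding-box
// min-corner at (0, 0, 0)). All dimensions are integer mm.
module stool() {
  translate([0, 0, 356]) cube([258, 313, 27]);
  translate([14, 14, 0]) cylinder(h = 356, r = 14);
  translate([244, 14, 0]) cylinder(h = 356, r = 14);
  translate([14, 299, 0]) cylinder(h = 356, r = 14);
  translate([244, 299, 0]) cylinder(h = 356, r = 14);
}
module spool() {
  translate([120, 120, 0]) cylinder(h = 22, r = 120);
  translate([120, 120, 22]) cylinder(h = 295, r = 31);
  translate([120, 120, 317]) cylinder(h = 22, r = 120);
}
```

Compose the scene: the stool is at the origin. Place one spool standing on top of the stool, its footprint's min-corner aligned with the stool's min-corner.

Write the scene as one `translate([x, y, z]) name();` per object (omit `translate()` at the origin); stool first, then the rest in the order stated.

stool();
translate([0, 0, 383]) spool();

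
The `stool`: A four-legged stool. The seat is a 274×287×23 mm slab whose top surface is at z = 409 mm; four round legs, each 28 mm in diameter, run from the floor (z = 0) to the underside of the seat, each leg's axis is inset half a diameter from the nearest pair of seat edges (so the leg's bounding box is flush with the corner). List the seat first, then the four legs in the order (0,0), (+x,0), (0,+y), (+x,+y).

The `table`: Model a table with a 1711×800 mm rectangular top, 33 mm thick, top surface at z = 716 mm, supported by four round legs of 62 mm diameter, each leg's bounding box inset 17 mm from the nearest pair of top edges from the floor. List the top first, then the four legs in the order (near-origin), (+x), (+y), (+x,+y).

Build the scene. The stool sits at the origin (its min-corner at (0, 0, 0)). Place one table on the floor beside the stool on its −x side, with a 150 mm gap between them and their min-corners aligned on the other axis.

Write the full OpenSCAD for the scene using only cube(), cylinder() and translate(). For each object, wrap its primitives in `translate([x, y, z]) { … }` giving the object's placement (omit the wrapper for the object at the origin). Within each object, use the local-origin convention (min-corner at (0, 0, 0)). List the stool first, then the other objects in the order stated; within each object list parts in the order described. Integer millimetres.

translate([0, 0, 386]) cube([274, 287, 23]);
translate([14, 14, 0]) cylinder(h = 386, r = 14);
translate([260, 14, 0]) cylinder(h = 386, r = 14);
translate([14, 273, 0]) cylinder(h = 386, r = 14);
translate([260, 273, 0]) cylinder(h = 386, r = 14);
translate([-1861, 0, 0]) {
  translate([0, 0, 683]) cube([1711, 800, 33]);
  translate([48, 48, 0]) cylinder(h = 683, r = 31);
  translate([1663, 48, 0]) cylinder(h = 683, r = 31);
  translate([48, 752, 0]) cylinder(h = 683, r = 31);
  translate([1663, 752, 0]) cylinder(h = 683, r = 31);
}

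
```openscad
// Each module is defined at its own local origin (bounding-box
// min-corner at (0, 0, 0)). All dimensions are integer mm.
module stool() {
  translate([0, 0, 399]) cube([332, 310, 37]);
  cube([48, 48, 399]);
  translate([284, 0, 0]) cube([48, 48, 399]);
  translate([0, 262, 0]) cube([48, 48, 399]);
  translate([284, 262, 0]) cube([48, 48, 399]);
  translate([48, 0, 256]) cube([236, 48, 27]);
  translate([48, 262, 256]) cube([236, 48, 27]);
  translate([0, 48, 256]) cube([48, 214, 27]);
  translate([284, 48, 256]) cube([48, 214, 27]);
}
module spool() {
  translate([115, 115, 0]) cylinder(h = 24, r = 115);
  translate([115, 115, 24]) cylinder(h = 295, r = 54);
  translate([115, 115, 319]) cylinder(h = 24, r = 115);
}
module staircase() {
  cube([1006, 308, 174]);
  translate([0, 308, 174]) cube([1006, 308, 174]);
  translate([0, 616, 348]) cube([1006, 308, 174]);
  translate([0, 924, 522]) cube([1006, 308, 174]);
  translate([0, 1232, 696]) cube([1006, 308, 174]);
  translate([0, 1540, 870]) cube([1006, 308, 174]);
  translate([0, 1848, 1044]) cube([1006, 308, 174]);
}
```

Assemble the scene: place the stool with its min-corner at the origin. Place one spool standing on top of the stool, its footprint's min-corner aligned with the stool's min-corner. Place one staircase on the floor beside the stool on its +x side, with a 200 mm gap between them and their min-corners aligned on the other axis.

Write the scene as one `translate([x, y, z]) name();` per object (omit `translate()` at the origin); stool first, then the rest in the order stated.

stool();
translate([0, 0, 436]) spool();
translate([532, 0, 0]) staircase();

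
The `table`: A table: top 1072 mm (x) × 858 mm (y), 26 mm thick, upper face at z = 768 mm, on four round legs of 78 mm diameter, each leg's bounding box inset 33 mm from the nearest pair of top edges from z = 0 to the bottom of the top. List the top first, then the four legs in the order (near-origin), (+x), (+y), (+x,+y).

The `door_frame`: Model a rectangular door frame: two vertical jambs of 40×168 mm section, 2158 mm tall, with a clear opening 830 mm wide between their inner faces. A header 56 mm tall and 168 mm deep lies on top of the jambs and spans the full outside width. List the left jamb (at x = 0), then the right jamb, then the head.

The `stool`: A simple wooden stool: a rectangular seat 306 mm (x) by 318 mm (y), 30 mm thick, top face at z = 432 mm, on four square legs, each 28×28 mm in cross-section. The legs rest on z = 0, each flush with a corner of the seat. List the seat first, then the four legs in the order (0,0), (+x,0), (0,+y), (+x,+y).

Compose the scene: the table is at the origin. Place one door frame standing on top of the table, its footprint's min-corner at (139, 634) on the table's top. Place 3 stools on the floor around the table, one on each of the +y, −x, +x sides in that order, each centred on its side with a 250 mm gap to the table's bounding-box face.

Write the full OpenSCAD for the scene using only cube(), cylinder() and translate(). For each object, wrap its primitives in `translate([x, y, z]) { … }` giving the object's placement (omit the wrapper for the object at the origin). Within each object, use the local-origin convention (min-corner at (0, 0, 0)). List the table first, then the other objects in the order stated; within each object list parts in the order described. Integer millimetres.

translate([0, 0, 742]) cube([1072, 858, 26]);
translate([72, 72, 0]) cylinder(h = 742, r = 39);
translate([1000, 72, 0]) cylinder(h = 742, r = 39);
translate([72, 786, 0]) cylinder(h = 742, r = 39);
translate([1000, 786, 0]) cylinder(h = 742, r = 39);
translate([139, 634, 768]) {
  cube([40, 168, 2158]);
  translate([870, 0, 0]) cube([40, 168, 2158]);
  translate([0, 0, 2158]) cube([910, 168, 56]);
}
translate([383, 1108, 0]) {
  translate([0, 0, 402]) cube([306, 318, 30]);
  cube([28, 28, 402]);
  translate([278, 0, 0]) cube([28, 28, 402]);
  translate([0, 290, 0]) cube([28, 28, 402]);
  translate([278, 290, 0]) cube([28, 28, 402]);
}
translate([-556, 270, 0]) {
  translate([0, 0, 402]) cube([306, 318, 30]);
  cube([28, 28, 402]);
  translate([278, 0, 0]) cube([28, 28, 402]);
  translate([0, 290, 0]) cube([28, 28, 402]);
  translate([278, 290, 0]) cube([28, 28, 402]);
}
translate([1322, 270, 0]) {
  translate([0, 0, 402]) cube([306, 318, 30]);
  cube([28, 28, 402]);
  translate([278, 0, 0]) cube([28, 28, 402]);
  translate([0, 290, 0]) cube([28, 28, 402]);
  translate([278, 290, 0]) cube([28, 28, 402]);
}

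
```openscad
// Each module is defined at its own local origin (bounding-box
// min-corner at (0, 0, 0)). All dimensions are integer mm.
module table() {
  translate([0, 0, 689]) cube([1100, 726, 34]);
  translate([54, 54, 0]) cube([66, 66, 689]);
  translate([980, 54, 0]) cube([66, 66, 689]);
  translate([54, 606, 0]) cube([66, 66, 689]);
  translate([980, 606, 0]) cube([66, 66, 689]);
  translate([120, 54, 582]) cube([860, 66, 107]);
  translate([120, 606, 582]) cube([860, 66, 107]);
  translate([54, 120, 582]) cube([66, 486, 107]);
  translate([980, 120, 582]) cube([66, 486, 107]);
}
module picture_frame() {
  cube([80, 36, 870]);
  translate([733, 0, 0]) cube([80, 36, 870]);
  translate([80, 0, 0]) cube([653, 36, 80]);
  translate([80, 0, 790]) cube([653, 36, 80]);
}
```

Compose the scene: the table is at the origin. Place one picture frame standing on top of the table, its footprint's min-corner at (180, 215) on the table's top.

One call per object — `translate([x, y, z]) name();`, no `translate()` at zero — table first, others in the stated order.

table();
translate([180, 215, 723]) picture_frame();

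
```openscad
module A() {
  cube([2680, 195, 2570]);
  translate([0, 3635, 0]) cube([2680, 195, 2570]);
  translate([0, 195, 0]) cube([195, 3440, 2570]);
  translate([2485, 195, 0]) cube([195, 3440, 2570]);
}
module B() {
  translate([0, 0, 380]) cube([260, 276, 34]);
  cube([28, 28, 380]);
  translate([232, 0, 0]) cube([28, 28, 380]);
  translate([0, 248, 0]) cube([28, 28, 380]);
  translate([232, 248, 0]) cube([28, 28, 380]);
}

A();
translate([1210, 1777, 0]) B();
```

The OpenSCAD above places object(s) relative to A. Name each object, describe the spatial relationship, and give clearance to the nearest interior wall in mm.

Clearances: x = 1015, y = 1582; minimum 1015 mm.

A is a house frame. B is a stool. The stool sits inside the house frame, centred. The clearance to the nearest interior wall is 1015 mm.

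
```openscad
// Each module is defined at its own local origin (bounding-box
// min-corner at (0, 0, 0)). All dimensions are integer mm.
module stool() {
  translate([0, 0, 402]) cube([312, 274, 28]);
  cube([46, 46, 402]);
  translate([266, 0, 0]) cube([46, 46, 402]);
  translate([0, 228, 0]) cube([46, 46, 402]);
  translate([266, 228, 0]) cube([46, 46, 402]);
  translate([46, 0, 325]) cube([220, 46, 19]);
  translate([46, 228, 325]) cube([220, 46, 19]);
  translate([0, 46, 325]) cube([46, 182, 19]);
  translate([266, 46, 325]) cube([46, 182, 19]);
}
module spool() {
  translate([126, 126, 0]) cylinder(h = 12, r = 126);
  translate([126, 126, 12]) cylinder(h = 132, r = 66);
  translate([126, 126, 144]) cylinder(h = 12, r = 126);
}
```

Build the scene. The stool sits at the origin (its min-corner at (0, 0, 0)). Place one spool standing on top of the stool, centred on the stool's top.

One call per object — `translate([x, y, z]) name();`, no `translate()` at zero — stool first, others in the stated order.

stool();
translate([30, 11, 430]) spool();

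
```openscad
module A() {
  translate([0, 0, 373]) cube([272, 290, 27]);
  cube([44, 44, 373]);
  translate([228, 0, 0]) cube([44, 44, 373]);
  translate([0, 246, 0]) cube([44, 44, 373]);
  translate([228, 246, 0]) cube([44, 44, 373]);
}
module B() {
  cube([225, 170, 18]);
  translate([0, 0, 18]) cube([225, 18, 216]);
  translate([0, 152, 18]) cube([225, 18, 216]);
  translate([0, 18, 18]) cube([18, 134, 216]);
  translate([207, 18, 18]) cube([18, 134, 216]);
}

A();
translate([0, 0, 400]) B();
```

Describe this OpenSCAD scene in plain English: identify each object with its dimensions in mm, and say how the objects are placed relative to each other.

A is a four-legged stool. The seat is a 272×290×27 mm slab whose top surface is at z = 400 mm; four square legs, each 44×44 mm in cross-section, run from the floor (z = 0) to the underside of the seat, each flush with a corner of the seat.

B is an open storage box with external size 225×170×234 mm and wall thickness 18 mm (the base is also 18 mm thick). The base covers the whole footprint; the four walls stand on the base, with the y-facing walls full-width and the x-facing walls fitting between their inner faces.

The open box is on top of the stool.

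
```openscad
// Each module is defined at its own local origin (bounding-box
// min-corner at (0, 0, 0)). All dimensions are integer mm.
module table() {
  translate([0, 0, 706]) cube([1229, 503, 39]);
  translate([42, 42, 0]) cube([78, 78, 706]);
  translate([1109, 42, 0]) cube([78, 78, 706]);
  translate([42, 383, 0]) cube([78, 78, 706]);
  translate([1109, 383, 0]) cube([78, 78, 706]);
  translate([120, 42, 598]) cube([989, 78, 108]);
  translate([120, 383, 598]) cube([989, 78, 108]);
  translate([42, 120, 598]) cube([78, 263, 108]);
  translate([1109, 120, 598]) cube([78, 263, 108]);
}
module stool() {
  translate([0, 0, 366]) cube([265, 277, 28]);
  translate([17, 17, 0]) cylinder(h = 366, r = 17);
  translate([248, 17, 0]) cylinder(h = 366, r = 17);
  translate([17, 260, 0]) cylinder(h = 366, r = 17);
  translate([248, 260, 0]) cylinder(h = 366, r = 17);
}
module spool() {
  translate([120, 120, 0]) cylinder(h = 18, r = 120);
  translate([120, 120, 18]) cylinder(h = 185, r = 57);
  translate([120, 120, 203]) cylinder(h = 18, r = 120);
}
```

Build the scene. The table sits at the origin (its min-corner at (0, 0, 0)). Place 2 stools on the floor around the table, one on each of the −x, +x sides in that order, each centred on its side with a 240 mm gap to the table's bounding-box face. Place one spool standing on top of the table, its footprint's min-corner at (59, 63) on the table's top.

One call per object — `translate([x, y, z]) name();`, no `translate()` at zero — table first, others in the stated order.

table();
translate([-505, 113, 0]) stool();
translate([1469, 113, 0]) stool();
translate([59, 63, 745]) spool();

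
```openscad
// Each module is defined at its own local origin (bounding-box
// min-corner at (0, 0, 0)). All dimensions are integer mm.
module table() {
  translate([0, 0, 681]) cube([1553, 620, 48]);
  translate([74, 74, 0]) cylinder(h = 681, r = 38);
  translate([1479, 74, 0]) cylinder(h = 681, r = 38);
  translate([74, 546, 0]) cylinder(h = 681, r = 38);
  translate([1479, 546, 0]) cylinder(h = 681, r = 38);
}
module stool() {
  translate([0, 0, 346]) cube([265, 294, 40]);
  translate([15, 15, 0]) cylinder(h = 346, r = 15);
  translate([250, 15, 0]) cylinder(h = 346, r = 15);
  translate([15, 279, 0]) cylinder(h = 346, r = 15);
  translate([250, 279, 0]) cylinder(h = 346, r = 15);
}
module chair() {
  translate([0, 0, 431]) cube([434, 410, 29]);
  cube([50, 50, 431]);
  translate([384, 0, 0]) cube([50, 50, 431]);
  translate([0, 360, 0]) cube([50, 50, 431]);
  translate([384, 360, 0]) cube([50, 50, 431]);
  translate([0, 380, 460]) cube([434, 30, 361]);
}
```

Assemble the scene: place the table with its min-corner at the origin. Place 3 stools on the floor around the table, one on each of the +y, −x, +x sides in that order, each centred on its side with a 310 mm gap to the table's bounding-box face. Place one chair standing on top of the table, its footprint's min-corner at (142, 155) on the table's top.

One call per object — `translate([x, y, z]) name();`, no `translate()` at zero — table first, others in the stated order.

table();
translate([644, 930, 0]) stool();
translate([-575, 163, 0]) stool();
translate([1863, 163, 0]) stool();
translate([142, 155, 729]) chair();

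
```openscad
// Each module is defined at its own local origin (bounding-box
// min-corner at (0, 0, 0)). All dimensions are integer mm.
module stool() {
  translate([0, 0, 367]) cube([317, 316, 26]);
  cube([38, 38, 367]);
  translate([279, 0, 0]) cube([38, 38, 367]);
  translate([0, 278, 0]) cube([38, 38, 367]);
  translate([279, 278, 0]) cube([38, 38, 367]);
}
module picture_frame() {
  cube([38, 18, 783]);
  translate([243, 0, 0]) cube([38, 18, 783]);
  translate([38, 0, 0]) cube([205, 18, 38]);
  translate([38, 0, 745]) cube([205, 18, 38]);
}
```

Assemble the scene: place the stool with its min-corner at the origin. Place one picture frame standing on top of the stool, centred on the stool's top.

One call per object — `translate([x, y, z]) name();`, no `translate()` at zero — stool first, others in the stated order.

stool();
translate([18, 149, 393]) picture_frame();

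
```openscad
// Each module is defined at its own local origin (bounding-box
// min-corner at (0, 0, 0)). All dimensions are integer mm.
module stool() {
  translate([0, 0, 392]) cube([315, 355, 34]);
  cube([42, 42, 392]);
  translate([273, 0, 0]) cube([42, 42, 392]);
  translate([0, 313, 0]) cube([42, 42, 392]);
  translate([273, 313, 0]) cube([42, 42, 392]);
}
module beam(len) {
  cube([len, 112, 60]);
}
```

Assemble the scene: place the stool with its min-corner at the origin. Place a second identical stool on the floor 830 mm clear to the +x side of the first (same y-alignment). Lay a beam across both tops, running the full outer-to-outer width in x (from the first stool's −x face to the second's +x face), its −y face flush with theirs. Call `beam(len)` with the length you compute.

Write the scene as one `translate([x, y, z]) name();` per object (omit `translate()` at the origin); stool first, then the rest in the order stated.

stool();
translate([1145, 0, 0]) stool();
translate([0, 0, 426]) beam(1460);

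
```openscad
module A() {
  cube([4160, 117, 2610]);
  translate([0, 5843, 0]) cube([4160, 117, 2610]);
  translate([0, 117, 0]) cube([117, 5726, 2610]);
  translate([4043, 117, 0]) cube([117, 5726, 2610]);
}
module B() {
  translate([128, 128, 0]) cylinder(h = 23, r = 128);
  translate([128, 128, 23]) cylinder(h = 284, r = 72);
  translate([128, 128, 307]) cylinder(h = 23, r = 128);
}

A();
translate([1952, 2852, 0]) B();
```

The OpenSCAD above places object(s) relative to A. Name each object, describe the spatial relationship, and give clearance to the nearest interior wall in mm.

A is a house frame. B is a spool. The spool sits inside the house frame, centred. The clearance to the nearest interior wall is 1835 mm.

Clearances: x = 1835, y = 2735; minimum 1835 mm.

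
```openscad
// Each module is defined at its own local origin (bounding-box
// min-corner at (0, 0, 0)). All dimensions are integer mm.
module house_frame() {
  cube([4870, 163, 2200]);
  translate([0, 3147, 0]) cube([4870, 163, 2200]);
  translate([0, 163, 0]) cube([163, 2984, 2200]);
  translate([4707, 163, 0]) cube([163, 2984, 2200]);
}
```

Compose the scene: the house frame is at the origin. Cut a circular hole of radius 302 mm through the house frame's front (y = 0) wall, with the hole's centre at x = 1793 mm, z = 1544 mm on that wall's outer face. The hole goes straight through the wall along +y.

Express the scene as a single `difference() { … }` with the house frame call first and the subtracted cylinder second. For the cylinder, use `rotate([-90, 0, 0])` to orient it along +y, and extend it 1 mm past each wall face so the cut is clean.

difference() {
  house_frame();
  translate([1793, -1, 1544]) rotate([-90, 0, 0]) cylinder(h = 165, r = 302);
}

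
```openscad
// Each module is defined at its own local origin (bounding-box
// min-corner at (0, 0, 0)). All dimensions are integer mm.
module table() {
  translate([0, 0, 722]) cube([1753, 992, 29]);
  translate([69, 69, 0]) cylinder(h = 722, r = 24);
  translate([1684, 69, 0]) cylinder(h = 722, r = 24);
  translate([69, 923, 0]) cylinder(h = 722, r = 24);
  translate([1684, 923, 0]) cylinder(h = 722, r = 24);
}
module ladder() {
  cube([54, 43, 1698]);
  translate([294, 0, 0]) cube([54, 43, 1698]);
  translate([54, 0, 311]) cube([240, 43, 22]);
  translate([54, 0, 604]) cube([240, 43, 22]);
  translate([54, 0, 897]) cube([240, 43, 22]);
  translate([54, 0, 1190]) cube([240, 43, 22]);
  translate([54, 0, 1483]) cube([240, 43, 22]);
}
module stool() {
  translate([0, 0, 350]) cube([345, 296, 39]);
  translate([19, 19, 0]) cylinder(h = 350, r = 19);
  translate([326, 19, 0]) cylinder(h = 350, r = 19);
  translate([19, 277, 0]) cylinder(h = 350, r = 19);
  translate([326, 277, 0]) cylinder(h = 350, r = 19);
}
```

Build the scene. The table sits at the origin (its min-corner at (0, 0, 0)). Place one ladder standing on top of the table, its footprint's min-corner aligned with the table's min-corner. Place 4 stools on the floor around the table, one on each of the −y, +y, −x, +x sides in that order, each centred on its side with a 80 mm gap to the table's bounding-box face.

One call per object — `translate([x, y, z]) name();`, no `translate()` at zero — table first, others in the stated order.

table();
translate([0, 0, 751]) ladder();
translate([704, -376, 0]) stool();
translate([704, 1072, 0]) stool();
translate([-425, 348, 0]) stool();
translate([1833, 348, 0]) stool();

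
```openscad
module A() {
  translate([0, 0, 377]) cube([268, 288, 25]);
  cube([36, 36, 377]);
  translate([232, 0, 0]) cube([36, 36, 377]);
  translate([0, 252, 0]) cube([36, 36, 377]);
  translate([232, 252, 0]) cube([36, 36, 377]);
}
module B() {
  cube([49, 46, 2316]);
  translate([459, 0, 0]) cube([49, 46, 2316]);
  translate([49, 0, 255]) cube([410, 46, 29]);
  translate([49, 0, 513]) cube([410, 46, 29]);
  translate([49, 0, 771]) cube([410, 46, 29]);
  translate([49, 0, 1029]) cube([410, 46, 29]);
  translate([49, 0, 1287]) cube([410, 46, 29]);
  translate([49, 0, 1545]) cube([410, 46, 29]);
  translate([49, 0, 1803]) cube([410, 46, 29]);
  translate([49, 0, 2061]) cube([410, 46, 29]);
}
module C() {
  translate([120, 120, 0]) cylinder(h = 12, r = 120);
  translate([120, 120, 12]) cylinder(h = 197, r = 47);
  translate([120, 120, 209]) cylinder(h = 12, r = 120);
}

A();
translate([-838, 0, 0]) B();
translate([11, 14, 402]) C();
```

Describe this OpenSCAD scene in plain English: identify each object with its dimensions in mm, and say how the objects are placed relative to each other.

A is a four-legged stool. The seat is 268×288 mm, 25 mm thick, top at z = 402 mm. It stands on four square legs, each 36×36 mm in cross-section, from z = 0 to the seat underside, each flush with a corner of the seat.

B is a wooden ladder with two side rails of 49×46 mm section and 2316 mm height, set 508 mm apart overall. Between them run 8 rectangular rungs (46 mm deep, 29 mm thick), front faces flush with the rails' −y face. The bottom of the first rung is 255 mm above the floor and each subsequent rung is 258 mm higher than the one below.

C is a spool: two coaxial disc flanges of radius 120 mm and thickness 12 mm, joined by a core cylinder of radius 47 mm and height 197 mm. The lower flange rests on z = 0 and the three cylinders share a vertical axis.

The ladder is on the floor beside the stool on its −x side. The spool is on top of the stool.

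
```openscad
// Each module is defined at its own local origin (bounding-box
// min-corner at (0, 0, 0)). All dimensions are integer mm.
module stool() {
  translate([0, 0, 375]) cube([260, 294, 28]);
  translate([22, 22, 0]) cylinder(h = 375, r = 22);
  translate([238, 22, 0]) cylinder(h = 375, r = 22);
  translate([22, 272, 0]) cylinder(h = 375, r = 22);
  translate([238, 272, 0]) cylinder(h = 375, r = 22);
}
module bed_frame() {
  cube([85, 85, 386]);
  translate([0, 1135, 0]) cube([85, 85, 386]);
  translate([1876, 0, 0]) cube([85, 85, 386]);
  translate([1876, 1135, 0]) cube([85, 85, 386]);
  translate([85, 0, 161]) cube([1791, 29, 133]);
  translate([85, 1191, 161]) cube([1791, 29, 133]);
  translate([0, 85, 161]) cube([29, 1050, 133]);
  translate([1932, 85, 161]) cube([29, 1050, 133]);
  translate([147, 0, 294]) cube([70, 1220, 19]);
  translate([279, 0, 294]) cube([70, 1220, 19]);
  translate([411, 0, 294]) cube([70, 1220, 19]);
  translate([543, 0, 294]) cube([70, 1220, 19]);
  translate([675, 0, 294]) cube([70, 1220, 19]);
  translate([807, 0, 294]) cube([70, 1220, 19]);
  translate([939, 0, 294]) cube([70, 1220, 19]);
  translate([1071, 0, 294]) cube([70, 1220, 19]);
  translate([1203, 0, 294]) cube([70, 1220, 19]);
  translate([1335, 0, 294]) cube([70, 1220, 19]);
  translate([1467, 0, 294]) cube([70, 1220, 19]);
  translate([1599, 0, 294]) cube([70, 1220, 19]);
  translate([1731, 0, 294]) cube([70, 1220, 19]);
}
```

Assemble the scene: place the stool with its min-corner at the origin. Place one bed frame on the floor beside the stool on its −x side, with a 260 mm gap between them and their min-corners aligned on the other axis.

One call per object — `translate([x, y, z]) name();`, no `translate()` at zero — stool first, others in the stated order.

stool();
translate([-2221, 0, 0]) bed_frame();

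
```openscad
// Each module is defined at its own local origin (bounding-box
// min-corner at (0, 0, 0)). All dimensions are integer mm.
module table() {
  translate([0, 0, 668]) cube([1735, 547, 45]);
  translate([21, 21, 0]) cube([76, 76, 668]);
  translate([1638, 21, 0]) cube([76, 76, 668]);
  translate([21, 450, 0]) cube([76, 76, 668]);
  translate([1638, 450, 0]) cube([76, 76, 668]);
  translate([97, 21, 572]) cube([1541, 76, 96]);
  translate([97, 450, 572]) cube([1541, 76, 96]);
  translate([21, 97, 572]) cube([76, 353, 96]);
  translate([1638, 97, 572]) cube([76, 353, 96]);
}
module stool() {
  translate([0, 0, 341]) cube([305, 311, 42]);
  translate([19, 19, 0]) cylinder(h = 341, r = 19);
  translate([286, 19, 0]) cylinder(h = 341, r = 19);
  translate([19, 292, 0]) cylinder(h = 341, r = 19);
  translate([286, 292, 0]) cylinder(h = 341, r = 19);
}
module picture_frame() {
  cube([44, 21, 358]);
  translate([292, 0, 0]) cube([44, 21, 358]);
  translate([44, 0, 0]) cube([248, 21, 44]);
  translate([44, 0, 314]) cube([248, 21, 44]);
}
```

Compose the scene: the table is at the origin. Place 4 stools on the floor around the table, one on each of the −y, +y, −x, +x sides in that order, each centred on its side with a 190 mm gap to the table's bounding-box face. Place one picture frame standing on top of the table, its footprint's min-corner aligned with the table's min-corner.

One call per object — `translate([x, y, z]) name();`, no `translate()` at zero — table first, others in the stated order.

table();
translate([715, -501, 0]) stool();
translate([715, 737, 0]) stool();
translate([-495, 118, 0]) stool();
translate([1925, 118, 0]) stool();
translate([0, 0, 713]) picture_frame();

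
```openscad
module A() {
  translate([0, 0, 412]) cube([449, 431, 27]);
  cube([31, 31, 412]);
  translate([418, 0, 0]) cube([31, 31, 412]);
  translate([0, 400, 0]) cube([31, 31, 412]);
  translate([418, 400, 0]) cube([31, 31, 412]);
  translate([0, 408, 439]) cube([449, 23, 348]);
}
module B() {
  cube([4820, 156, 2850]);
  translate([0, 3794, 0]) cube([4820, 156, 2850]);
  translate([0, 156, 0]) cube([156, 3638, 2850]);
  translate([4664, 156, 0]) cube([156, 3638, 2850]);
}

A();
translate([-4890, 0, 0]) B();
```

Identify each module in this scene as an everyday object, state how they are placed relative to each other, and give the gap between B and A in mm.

The house frame's nearest face is 70 mm from the chair's −x face.

A is a chair. B is a house frame. The house frame is on the floor beside the chair on its −x side. The gap between the house frame and the chair is 70 mm.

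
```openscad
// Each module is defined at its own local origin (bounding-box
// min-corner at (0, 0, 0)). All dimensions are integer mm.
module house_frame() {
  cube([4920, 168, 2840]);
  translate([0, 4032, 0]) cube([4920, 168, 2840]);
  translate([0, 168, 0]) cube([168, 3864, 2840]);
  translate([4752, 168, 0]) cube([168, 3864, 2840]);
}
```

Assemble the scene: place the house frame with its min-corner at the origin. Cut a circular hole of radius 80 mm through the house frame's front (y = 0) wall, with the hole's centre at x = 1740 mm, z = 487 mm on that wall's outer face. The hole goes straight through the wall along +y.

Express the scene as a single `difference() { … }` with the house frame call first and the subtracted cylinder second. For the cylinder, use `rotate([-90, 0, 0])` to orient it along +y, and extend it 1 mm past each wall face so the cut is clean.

difference() {
  house_frame();
  translate([1740, -1, 487]) rotate([-90, 0, 0]) cylinder(h = 170, r = 80);
}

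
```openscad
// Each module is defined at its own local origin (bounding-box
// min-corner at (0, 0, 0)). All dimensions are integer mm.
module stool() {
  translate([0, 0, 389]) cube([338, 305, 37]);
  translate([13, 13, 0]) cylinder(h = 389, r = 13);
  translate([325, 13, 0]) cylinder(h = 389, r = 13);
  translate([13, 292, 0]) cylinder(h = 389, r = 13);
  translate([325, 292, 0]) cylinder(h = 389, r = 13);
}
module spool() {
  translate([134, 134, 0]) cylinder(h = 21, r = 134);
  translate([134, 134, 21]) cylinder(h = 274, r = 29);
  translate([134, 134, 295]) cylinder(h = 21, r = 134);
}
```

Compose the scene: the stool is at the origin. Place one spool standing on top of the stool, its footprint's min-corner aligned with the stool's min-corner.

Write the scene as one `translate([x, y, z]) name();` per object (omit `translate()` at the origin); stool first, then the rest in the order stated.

stool();
translate([0, 0, 426]) spool();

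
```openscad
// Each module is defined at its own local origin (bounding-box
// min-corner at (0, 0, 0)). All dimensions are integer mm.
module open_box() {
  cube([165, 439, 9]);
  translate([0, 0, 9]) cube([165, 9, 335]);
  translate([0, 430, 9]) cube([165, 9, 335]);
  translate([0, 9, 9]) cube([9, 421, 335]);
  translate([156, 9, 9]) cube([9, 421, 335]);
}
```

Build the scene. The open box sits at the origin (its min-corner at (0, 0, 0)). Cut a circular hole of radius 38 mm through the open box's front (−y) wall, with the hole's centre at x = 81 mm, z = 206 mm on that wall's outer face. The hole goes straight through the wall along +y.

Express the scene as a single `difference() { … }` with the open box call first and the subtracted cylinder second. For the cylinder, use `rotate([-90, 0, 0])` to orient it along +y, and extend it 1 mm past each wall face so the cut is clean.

difference() {
  open_box();
  translate([81, -1, 206]) rotate([-90, 0, 0]) cylinder(h = 11, r = 38);
}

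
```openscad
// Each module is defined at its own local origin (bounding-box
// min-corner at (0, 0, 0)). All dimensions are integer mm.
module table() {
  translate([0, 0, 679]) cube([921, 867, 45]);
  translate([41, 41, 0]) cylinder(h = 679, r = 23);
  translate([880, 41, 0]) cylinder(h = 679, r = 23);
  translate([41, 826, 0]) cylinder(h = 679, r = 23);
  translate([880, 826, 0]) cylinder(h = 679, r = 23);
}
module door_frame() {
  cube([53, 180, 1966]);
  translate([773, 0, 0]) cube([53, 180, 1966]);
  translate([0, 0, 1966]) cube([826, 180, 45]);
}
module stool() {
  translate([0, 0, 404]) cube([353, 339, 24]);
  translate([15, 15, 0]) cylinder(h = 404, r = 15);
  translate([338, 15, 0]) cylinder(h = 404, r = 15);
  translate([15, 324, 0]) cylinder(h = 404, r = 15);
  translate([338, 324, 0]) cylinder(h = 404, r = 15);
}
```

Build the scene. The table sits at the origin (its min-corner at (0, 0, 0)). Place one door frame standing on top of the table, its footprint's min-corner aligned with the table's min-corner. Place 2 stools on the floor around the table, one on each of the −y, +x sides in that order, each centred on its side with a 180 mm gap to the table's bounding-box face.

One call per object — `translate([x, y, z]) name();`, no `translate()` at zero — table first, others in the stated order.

table();
translate([0, 0, 724]) door_frame();
translate([284, -519, 0]) stool();
translate([1101, 264, 0]) stool();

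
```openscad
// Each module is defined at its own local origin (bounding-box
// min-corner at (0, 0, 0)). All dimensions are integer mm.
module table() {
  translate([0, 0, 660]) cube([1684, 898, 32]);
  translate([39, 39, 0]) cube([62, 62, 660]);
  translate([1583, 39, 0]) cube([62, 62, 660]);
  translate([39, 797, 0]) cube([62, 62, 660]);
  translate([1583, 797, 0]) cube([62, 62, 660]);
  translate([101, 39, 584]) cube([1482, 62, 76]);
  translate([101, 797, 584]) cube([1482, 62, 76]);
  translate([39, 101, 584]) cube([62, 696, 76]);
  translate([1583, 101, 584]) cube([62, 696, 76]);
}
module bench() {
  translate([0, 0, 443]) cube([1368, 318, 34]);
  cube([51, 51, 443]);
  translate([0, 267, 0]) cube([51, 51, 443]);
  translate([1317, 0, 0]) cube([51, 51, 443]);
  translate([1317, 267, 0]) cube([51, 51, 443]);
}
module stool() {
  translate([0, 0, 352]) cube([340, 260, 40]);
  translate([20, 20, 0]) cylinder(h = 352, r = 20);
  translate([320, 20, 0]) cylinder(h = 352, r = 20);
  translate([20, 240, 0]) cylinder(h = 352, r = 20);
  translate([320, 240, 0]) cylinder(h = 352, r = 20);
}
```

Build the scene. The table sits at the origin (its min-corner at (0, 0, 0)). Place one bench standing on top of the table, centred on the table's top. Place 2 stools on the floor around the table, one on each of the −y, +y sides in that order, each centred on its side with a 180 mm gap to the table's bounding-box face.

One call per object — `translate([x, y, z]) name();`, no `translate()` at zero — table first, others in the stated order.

table();
translate([158, 290, 692]) bench();
translate([672, -440, 0]) stool();
translate([672, 1078, 0]) stool();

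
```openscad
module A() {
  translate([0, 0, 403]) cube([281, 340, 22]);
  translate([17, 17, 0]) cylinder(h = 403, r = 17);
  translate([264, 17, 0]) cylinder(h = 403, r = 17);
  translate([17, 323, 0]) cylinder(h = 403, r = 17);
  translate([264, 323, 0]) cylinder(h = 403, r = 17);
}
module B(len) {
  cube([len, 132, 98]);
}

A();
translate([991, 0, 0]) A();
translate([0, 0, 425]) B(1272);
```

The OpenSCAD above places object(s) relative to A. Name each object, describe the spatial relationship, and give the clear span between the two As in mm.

Second stool starts at x = 991; first ends at x = 281; clear span = 991 − 281 = 710 mm.

A is a stool. B is a beam. A beam spans the tops of two stools. The clear span between the two stools is 710 mm.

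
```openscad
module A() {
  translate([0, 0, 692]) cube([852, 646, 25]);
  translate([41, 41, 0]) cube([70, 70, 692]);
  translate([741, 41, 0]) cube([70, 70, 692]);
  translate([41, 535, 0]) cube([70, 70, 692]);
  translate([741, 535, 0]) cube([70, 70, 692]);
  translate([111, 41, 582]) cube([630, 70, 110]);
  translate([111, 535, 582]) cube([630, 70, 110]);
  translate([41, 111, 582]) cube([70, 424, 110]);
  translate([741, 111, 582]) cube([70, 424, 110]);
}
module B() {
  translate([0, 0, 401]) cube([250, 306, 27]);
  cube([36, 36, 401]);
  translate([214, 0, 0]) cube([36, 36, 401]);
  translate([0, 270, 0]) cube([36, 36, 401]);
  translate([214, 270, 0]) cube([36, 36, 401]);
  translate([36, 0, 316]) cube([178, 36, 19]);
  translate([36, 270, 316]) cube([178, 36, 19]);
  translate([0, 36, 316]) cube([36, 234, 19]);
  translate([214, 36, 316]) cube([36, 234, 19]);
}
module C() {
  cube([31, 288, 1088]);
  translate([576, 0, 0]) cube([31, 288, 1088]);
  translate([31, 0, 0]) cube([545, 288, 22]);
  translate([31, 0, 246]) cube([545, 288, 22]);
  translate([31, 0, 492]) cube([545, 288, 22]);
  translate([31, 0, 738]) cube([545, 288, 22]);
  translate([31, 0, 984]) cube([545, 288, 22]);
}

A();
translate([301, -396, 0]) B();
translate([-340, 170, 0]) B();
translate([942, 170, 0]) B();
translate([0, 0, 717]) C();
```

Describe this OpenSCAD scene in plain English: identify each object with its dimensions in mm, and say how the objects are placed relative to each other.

A is a table: top 852 mm (x) × 646 mm (y), 25 mm thick, upper face at z = 717 mm, on four 70×70 mm square legs, each inset 41 mm from the nearest pair of top edges, running from z = 0 to the bottom of the top. Four apron rails, 70 mm thick and 110 mm tall, run between adjacent legs with their top edges flush with the underside of the top and their outer faces flush with the legs' outer faces.

B is a four-legged stool. The seat is a 250×306×27 mm slab whose top surface is at z = 428 mm; four square legs, each 36×36 mm in cross-section, run from the floor (z = 0) to the underside of the seat, each flush with a corner of the seat. Four stretchers, 36 mm wide and 19 mm tall, connect adjacent legs with their undersides at z = 316 mm, each running between the inner faces of the legs it joins and aligned with the legs' outer faces on the other axis.

C is an open bookshelf. Two side panels, each 31 mm thick, 288 mm deep and 1088 mm tall, stand 607 mm apart (outside-to-outside). Between them sit 5 shelves, each 22 mm thick and 288 mm deep, spanning the full gap between the sides. The bottom shelf rests on the floor (its underside at z = 0) and the clear gap between one shelf's top and the next shelf's underside is 224 mm.

Three stools sit around the table at the −y, −x, +x sides. The bookshelf is on top of the table.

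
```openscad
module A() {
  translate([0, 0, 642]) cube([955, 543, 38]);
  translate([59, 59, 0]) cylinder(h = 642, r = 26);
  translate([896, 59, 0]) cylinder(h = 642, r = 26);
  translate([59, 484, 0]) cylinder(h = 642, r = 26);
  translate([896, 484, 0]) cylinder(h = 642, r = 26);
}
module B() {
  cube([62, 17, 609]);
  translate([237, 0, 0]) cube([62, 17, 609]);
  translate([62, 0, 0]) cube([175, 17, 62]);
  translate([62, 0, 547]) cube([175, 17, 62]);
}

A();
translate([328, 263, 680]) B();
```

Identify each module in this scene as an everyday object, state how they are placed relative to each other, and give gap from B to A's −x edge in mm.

The picture frame's min-x is at 328; the table's min-x is 0; gap = 328 mm.

A is a table. B is a picture frame. The picture frame is on top of the table, centred. The gap from the picture frame to the table's −x edge is 328 mm.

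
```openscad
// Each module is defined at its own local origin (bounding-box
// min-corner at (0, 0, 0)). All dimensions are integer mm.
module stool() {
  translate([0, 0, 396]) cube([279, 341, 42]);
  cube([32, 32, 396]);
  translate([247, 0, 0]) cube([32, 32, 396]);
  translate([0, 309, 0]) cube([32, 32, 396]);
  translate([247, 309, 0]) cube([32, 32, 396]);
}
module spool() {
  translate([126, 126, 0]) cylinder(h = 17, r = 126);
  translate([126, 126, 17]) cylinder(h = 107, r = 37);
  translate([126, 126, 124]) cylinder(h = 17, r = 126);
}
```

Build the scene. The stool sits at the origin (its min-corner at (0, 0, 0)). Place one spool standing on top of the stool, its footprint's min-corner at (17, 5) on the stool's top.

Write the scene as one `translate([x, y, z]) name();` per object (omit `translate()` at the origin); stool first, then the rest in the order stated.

stool();
translate([17, 5, 438]) spool();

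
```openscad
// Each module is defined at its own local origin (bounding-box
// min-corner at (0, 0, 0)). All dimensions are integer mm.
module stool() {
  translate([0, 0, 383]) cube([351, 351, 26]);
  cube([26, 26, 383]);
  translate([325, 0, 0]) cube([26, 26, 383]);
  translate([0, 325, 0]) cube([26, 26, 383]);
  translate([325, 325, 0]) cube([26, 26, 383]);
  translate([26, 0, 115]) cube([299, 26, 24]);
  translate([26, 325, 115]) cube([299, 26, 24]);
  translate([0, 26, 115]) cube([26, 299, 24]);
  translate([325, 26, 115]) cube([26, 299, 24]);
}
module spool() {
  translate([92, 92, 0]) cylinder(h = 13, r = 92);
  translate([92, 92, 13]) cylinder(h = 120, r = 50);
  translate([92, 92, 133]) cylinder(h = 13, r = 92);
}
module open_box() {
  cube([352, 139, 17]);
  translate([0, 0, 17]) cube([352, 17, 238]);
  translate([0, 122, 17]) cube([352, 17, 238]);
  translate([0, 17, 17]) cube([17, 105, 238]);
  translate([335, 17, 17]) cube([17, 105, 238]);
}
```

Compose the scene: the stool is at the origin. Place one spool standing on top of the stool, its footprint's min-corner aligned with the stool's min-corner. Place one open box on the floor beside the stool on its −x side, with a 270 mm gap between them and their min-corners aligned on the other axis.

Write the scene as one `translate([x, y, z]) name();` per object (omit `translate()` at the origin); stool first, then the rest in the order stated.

stool();
translate([0, 0, 409]) spool();
translate([-622, 0, 0]) open_box();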